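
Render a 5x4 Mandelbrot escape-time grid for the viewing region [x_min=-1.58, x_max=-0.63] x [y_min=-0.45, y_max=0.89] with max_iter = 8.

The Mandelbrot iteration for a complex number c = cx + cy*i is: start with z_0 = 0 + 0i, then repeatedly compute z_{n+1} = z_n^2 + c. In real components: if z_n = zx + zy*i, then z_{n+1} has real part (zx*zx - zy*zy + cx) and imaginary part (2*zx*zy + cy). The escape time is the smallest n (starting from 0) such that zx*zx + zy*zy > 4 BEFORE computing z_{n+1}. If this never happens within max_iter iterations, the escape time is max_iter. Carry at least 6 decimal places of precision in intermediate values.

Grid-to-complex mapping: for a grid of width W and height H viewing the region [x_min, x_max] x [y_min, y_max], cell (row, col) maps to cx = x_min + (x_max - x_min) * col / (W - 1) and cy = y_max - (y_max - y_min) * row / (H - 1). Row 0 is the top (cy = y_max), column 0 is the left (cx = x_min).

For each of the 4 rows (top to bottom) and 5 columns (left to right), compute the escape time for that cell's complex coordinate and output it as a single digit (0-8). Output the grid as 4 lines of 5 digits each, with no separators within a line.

(row=0, col=0): c = -1.5800 + 0.8900i → escape time 3
(row=0, col=1): c = -1.3425 + 0.8900i → escape time 3
(row=0, col=2): c = -1.1050 + 0.8900i → escape time 3
(row=0, col=3): c = -0.8675 + 0.8900i → escape time 3
(row=0, col=4): c = -0.6300 + 0.8900i → escape time 4
(row=1, col=0): c = -1.5800 + 0.4433i → escape time 3
(row=1, col=1): c = -1.3425 + 0.4433i → escape time 4
(row=1, col=2): c = -1.1050 + 0.4433i → escape time 6
(row=1, col=3): c = -0.8675 + 0.4433i → escape time 6
(row=1, col=4): c = -0.6300 + 0.4433i → escape time 8
(row=2, col=0): c = -1.5800 + -0.0033i → escape time 8
(row=2, col=1): c = -1.3425 + -0.0033i → escape time 8
(row=2, col=2): c = -1.1050 + -0.0033i → escape time 8
(row=2, col=3): c = -0.8675 + -0.0033i → escape time 8
(row=2, col=4): c = -0.6300 + -0.0033i → escape time 8
(row=3, col=0): c = -1.5800 + -0.4500i → escape time 3
(row=3, col=1): c = -1.3425 + -0.4500i → escape time 4
(row=3, col=2): c = -1.1050 + -0.4500i → escape time 5
(row=3, col=3): c = -0.8675 + -0.4500i → escape time 6
(row=3, col=4): c = -0.6300 + -0.4500i → escape time 8

Answer: 33334
34668
88888
34568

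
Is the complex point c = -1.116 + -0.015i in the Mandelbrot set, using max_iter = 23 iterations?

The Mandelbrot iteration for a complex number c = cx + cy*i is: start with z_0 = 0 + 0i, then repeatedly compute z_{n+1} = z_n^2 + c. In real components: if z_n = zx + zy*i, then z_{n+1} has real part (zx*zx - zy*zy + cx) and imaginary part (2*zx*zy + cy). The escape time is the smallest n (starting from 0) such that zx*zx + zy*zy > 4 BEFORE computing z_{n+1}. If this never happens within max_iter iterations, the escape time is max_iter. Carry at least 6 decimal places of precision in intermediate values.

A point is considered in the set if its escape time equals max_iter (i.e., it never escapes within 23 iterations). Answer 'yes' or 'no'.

Answer: yes

Derivation:
z_0 = 0 + 0i, c = -1.1160 + -0.0150i
Iter 1: z = -1.1160 + -0.0150i, |z|^2 = 1.2457
Iter 2: z = 0.1292 + 0.0185i, |z|^2 = 0.0170
Iter 3: z = -1.0996 + -0.0102i, |z|^2 = 1.2093
Iter 4: z = 0.0931 + 0.0075i, |z|^2 = 0.0087
Iter 5: z = -1.1074 + -0.0136i, |z|^2 = 1.2265
Iter 6: z = 0.1101 + 0.0151i, |z|^2 = 0.0124
Iter 7: z = -1.1041 + -0.0117i, |z|^2 = 1.2192
Iter 8: z = 0.1029 + 0.0108i, |z|^2 = 0.0107
Iter 9: z = -1.1055 + -0.0128i, |z|^2 = 1.2224
Iter 10: z = 0.1060 + 0.0133i, |z|^2 = 0.0114
Iter 11: z = -1.1049 + -0.0122i, |z|^2 = 1.2210
Iter 12: z = 0.1047 + 0.0119i, |z|^2 = 0.0111
Iter 13: z = -1.1052 + -0.0125i, |z|^2 = 1.2216
Iter 14: z = 0.1053 + 0.0126i, |z|^2 = 0.0112
Iter 15: z = -1.1051 + -0.0123i, |z|^2 = 1.2214
Iter 16: z = 0.1051 + 0.0123i, |z|^2 = 0.0112
Iter 17: z = -1.1051 + -0.0124i, |z|^2 = 1.2214
Iter 18: z = 0.1051 + 0.0125i, |z|^2 = 0.0112
Iter 19: z = -1.1051 + -0.0124i, |z|^2 = 1.2214
Iter 20: z = 0.1051 + 0.0124i, |z|^2 = 0.0112
Iter 21: z = -1.1051 + -0.0124i, |z|^2 = 1.2214
Iter 22: z = 0.1051 + 0.0124i, |z|^2 = 0.0112
Did not escape in 23 iterations → in set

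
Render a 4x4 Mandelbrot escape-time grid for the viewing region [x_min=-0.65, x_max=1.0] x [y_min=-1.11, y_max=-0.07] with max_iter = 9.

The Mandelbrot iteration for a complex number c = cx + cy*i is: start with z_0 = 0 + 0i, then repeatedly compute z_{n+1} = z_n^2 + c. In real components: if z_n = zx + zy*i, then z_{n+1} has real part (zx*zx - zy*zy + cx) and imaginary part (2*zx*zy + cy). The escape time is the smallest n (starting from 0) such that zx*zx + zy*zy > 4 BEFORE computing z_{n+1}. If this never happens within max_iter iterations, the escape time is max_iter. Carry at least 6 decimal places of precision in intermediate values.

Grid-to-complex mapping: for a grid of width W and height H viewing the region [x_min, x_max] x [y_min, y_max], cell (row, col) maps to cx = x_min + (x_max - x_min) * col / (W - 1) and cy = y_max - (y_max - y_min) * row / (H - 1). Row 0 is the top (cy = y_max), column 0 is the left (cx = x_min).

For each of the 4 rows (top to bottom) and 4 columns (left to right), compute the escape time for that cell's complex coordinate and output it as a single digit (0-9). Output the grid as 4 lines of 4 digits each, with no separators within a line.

Answer: 9962
9982
4942
3522

Derivation:
(row=0, col=0): c = -0.6500 + -0.0700i → escape time 9
(row=0, col=1): c = -0.1000 + -0.0700i → escape time 9
(row=0, col=2): c = 0.4500 + -0.0700i → escape time 6
(row=0, col=3): c = 1.0000 + -0.0700i → escape time 2
(row=1, col=0): c = -0.6500 + -0.4167i → escape time 9
(row=1, col=1): c = -0.1000 + -0.4167i → escape time 9
(row=1, col=2): c = 0.4500 + -0.4167i → escape time 8
(row=1, col=3): c = 1.0000 + -0.4167i → escape time 2
(row=2, col=0): c = -0.6500 + -0.7633i → escape time 4
(row=2, col=1): c = -0.1000 + -0.7633i → escape time 9
(row=2, col=2): c = 0.4500 + -0.7633i → escape time 4
(row=2, col=3): c = 1.0000 + -0.7633i → escape time 2
(row=3, col=0): c = -0.6500 + -1.1100i → escape time 3
(row=3, col=1): c = -0.1000 + -1.1100i → escape time 5
(row=3, col=2): c = 0.4500 + -1.1100i → escape time 2
(row=3, col=3): c = 1.0000 + -1.1100i → escape time 2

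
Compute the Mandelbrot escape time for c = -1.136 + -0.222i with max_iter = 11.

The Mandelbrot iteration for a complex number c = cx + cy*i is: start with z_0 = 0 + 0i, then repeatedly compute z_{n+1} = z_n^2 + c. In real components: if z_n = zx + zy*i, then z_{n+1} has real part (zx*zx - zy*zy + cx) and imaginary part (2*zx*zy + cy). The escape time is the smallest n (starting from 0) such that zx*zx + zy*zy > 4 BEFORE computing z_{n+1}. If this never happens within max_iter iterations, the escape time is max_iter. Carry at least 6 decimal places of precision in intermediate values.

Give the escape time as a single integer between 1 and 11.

Answer: 11

Derivation:
z_0 = 0 + 0i, c = -1.1360 + -0.2220i
Iter 1: z = -1.1360 + -0.2220i, |z|^2 = 1.3398
Iter 2: z = 0.1052 + 0.2824i, |z|^2 = 0.0908
Iter 3: z = -1.2047 + -0.1626i, |z|^2 = 1.4777
Iter 4: z = 0.2888 + 0.1697i, |z|^2 = 0.1122
Iter 5: z = -1.0814 + -0.1240i, |z|^2 = 1.1848
Iter 6: z = 0.0180 + 0.0461i, |z|^2 = 0.0025
Iter 7: z = -1.1378 + -0.2203i, |z|^2 = 1.3431
Iter 8: z = 0.1100 + 0.2794i, |z|^2 = 0.0902
Iter 9: z = -1.2020 + -0.1605i, |z|^2 = 1.4704
Iter 10: z = 0.2829 + 0.1638i, |z|^2 = 0.1069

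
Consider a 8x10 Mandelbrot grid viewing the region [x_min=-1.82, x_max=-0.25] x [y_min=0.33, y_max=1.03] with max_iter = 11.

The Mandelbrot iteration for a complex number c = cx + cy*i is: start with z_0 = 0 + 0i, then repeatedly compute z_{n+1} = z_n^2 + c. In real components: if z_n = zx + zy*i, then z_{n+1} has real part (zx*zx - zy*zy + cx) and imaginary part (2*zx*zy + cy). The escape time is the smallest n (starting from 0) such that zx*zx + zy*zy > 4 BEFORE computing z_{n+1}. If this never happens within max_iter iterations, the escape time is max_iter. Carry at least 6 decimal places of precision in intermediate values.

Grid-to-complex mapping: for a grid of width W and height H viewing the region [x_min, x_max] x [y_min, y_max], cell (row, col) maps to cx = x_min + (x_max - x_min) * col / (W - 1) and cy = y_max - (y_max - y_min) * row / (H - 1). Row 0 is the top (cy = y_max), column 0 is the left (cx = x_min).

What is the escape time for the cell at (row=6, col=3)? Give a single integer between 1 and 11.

Answer: 4

Derivation:
z_0 = 0 + 0i, c = -1.1471 + 0.5633i
Iter 1: z = -1.1471 + 0.5633i, |z|^2 = 1.6333
Iter 2: z = -0.1486 + -0.7291i, |z|^2 = 0.5537
Iter 3: z = -1.6567 + 0.7800i, |z|^2 = 3.3529
Iter 4: z = 0.9891 + -2.0209i, |z|^2 = 5.0626
Escaped at iteration 4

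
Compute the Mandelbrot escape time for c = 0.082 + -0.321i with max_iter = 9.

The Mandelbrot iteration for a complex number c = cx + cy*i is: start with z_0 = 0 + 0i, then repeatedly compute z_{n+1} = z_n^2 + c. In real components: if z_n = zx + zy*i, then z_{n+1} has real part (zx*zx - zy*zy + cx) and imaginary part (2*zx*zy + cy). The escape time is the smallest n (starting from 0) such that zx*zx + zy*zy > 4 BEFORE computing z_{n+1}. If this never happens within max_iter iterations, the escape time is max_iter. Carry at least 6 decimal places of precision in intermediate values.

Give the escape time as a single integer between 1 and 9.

z_0 = 0 + 0i, c = 0.0820 + -0.3210i
Iter 1: z = 0.0820 + -0.3210i, |z|^2 = 0.1098
Iter 2: z = -0.0143 + -0.3736i, |z|^2 = 0.1398
Iter 3: z = -0.0574 + -0.3103i, |z|^2 = 0.0996
Iter 4: z = -0.0110 + -0.2854i, |z|^2 = 0.0816
Iter 5: z = 0.0007 + -0.3147i, |z|^2 = 0.0991
Iter 6: z = -0.0171 + -0.3214i, |z|^2 = 0.1036
Iter 7: z = -0.0210 + -0.3100i, |z|^2 = 0.0966
Iter 8: z = -0.0137 + -0.3080i, |z|^2 = 0.0950

Answer: 9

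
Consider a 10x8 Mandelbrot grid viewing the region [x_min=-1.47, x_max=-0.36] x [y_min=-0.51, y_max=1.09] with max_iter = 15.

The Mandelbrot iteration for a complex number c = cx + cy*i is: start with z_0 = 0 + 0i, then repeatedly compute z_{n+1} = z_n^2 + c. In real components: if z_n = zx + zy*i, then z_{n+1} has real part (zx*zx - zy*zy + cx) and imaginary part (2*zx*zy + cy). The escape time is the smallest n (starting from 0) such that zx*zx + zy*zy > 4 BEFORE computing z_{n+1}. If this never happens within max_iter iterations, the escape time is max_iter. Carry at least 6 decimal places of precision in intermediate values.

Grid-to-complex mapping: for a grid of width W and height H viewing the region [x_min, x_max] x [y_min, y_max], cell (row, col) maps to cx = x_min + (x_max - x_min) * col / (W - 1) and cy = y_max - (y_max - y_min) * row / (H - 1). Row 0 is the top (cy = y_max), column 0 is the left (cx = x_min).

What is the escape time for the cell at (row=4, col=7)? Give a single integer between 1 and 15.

z_0 = 0 + 0i, c = -0.6067 + 0.1757i
Iter 1: z = -0.6067 + 0.1757i, |z|^2 = 0.3989
Iter 2: z = -0.2695 + -0.0375i, |z|^2 = 0.0740
Iter 3: z = -0.5354 + 0.1959i, |z|^2 = 0.3251
Iter 4: z = -0.3584 + -0.0341i, |z|^2 = 0.1296
Iter 5: z = -0.4794 + 0.2001i, |z|^2 = 0.2699
Iter 6: z = -0.4169 + -0.0162i, |z|^2 = 0.1741
Iter 7: z = -0.4331 + 0.1892i, |z|^2 = 0.2234
Iter 8: z = -0.4549 + 0.0118i, |z|^2 = 0.2070
Iter 9: z = -0.3999 + 0.1650i, |z|^2 = 0.1871
Iter 10: z = -0.4740 + 0.0438i, |z|^2 = 0.2266
Iter 11: z = -0.3839 + 0.1342i, |z|^2 = 0.1654
Iter 12: z = -0.4773 + 0.0726i, |z|^2 = 0.2331
Iter 13: z = -0.3842 + 0.1064i, |z|^2 = 0.1589
Iter 14: z = -0.4704 + 0.0940i, |z|^2 = 0.2301

Answer: 15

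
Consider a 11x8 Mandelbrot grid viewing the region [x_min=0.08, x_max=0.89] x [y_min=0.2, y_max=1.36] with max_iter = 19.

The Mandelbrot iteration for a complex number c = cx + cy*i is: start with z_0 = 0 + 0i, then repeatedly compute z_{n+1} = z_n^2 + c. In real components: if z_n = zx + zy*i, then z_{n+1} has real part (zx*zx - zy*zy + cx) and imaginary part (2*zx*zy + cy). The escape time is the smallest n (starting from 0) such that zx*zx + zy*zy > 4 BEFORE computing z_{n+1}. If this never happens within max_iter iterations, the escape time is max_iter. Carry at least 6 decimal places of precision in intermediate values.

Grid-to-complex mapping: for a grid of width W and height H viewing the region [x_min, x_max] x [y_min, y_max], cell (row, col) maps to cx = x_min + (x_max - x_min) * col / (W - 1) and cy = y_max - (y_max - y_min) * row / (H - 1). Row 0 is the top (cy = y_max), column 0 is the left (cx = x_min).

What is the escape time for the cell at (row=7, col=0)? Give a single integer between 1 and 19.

z_0 = 0 + 0i, c = 0.0800 + 0.2000i
Iter 1: z = 0.0800 + 0.2000i, |z|^2 = 0.0464
Iter 2: z = 0.0464 + 0.2320i, |z|^2 = 0.0560
Iter 3: z = 0.0283 + 0.2215i, |z|^2 = 0.0499
Iter 4: z = 0.0317 + 0.2126i, |z|^2 = 0.0462
Iter 5: z = 0.0358 + 0.2135i, |z|^2 = 0.0469
Iter 6: z = 0.0357 + 0.2153i, |z|^2 = 0.0476
Iter 7: z = 0.0349 + 0.2154i, |z|^2 = 0.0476
Iter 8: z = 0.0348 + 0.2150i, |z|^2 = 0.0475
Iter 9: z = 0.0350 + 0.2150i, |z|^2 = 0.0474
Iter 10: z = 0.0350 + 0.2150i, |z|^2 = 0.0475
Iter 11: z = 0.0350 + 0.2151i, |z|^2 = 0.0475
Iter 12: z = 0.0350 + 0.2150i, |z|^2 = 0.0475
Iter 13: z = 0.0350 + 0.2150i, |z|^2 = 0.0475
Iter 14: z = 0.0350 + 0.2150i, |z|^2 = 0.0475
Iter 15: z = 0.0350 + 0.2150i, |z|^2 = 0.0475
Iter 16: z = 0.0350 + 0.2150i, |z|^2 = 0.0475
Iter 17: z = 0.0350 + 0.2150i, |z|^2 = 0.0475
Iter 18: z = 0.0350 + 0.2150i, |z|^2 = 0.0475

Answer: 19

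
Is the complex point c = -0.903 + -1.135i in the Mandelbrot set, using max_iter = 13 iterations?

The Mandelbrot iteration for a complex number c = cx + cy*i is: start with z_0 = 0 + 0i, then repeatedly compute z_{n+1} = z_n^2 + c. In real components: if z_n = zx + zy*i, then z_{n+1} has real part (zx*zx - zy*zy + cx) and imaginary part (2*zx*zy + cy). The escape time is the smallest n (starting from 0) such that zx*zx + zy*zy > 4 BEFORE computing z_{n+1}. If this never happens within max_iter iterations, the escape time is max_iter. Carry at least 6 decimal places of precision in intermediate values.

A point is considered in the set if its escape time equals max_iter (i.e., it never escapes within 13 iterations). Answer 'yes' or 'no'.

z_0 = 0 + 0i, c = -0.9030 + -1.1350i
Iter 1: z = -0.9030 + -1.1350i, |z|^2 = 2.1036
Iter 2: z = -1.3758 + 0.9148i, |z|^2 = 2.7297
Iter 3: z = 0.1530 + -3.6522i, |z|^2 = 13.3621
Escaped at iteration 3

Answer: no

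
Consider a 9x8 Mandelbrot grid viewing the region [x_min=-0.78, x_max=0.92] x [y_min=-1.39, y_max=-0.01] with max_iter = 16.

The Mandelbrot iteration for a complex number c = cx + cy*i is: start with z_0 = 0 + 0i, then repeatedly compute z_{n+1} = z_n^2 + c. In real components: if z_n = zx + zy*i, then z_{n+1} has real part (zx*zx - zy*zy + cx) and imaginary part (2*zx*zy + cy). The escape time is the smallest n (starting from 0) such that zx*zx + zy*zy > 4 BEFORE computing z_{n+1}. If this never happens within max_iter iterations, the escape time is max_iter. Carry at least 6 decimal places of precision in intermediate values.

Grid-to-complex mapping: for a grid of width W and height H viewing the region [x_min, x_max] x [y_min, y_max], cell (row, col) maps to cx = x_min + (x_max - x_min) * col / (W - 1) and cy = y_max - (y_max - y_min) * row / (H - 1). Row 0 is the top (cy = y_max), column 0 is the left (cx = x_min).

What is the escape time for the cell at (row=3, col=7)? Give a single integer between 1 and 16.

Answer: 3

Derivation:
z_0 = 0 + 0i, c = 0.7075 + -0.6014i
Iter 1: z = 0.7075 + -0.6014i, |z|^2 = 0.8623
Iter 2: z = 0.8463 + -1.4525i, |z|^2 = 2.8259
Iter 3: z = -0.6858 + -3.0600i, |z|^2 = 9.8337
Escaped at iteration 3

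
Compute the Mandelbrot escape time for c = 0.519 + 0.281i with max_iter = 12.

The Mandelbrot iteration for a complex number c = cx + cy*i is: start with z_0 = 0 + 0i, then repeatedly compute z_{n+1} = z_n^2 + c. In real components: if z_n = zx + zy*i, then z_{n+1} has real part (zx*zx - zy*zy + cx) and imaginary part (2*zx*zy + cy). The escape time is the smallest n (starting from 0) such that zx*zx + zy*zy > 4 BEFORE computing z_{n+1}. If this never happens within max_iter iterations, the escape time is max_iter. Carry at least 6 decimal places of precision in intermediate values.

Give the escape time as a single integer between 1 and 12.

z_0 = 0 + 0i, c = 0.5190 + 0.2810i
Iter 1: z = 0.5190 + 0.2810i, |z|^2 = 0.3483
Iter 2: z = 0.7094 + 0.5727i, |z|^2 = 0.8312
Iter 3: z = 0.6943 + 1.0935i, |z|^2 = 1.6778
Iter 4: z = -0.1947 + 1.7994i, |z|^2 = 3.2759
Iter 5: z = -2.6810 + -0.4198i, |z|^2 = 7.3642
Escaped at iteration 5

Answer: 5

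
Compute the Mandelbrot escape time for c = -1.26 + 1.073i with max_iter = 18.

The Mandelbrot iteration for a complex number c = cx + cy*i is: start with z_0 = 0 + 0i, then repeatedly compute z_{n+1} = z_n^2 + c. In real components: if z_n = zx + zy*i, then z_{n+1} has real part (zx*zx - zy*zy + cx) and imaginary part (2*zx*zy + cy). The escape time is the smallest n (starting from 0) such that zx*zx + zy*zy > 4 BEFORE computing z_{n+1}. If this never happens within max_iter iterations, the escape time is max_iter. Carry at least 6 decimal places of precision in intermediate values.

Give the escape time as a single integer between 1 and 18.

Answer: 3

Derivation:
z_0 = 0 + 0i, c = -1.2600 + 1.0730i
Iter 1: z = -1.2600 + 1.0730i, |z|^2 = 2.7389
Iter 2: z = -0.8237 + -1.6310i, |z|^2 = 3.3386
Iter 3: z = -3.2415 + 3.7599i, |z|^2 = 24.6445
Escaped at iteration 3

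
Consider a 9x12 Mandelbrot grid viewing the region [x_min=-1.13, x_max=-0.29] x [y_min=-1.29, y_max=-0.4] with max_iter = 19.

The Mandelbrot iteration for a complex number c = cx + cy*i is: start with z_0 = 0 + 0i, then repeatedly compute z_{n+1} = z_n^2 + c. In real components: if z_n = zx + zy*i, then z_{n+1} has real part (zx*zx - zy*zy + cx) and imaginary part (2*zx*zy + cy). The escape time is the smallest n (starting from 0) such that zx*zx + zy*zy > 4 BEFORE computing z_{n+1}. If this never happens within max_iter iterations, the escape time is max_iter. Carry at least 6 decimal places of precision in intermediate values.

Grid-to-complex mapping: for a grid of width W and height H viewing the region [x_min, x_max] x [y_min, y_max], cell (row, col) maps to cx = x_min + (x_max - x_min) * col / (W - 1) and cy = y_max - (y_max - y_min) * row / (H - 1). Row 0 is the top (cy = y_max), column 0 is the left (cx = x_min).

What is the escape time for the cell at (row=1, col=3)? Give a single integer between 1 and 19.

Answer: 6

Derivation:
z_0 = 0 + 0i, c = -0.8150 + -0.4809i
Iter 1: z = -0.8150 + -0.4809i, |z|^2 = 0.8955
Iter 2: z = -0.3820 + 0.3030i, |z|^2 = 0.2378
Iter 3: z = -0.7608 + -0.7124i, |z|^2 = 1.0864
Iter 4: z = -0.7437 + 0.6031i, |z|^2 = 0.9168
Iter 5: z = -0.6257 + -1.3780i, |z|^2 = 2.2904
Iter 6: z = -2.3223 + 1.2436i, |z|^2 = 6.9394
Escaped at iteration 6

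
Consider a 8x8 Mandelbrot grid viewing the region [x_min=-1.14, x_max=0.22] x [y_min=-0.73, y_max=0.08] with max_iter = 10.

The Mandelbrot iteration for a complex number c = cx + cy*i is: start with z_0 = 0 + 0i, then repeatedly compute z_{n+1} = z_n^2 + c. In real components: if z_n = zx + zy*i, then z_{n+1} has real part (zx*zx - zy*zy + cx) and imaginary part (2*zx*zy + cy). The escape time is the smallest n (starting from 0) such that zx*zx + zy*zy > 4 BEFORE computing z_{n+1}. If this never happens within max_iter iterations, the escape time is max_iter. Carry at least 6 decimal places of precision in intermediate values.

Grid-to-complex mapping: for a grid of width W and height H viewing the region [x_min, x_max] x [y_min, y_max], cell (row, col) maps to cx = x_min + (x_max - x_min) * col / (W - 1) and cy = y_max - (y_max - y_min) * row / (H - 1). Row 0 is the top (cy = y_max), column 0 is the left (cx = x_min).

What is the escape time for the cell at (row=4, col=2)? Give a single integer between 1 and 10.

z_0 = 0 + 0i, c = -0.7514 + -0.3829i
Iter 1: z = -0.7514 + -0.3829i, |z|^2 = 0.7112
Iter 2: z = -0.3334 + 0.1925i, |z|^2 = 0.1482
Iter 3: z = -0.6774 + -0.5112i, |z|^2 = 0.7202
Iter 4: z = -0.5540 + 0.3097i, |z|^2 = 0.4028
Iter 5: z = -0.5405 + -0.7260i, |z|^2 = 0.8192
Iter 6: z = -0.9863 + 0.4019i, |z|^2 = 1.1344
Iter 7: z = 0.0599 + -1.1757i, |z|^2 = 1.3858
Iter 8: z = -2.1301 + -0.5238i, |z|^2 = 4.8115
Escaped at iteration 8

Answer: 8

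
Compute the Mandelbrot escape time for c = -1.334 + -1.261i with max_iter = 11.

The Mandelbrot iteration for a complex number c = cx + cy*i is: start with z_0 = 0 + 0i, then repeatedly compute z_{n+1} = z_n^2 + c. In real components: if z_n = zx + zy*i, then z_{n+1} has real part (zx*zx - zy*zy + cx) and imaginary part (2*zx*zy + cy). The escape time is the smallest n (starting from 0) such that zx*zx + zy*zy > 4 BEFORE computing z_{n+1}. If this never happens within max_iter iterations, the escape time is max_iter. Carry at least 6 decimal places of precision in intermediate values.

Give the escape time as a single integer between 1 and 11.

z_0 = 0 + 0i, c = -1.3340 + -1.2610i
Iter 1: z = -1.3340 + -1.2610i, |z|^2 = 3.3697
Iter 2: z = -1.1446 + 2.1033i, |z|^2 = 5.7341
Escaped at iteration 2

Answer: 2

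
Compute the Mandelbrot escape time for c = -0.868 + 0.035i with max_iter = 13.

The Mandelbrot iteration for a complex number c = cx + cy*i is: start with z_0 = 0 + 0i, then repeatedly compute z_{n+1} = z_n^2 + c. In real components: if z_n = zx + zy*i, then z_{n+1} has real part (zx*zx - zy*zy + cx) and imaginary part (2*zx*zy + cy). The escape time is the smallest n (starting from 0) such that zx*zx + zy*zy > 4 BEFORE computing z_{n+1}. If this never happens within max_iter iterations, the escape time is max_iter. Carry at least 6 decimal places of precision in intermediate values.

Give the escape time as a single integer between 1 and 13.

Answer: 13

Derivation:
z_0 = 0 + 0i, c = -0.8680 + 0.0350i
Iter 1: z = -0.8680 + 0.0350i, |z|^2 = 0.7546
Iter 2: z = -0.1158 + -0.0258i, |z|^2 = 0.0141
Iter 3: z = -0.8553 + 0.0410i, |z|^2 = 0.7331
Iter 4: z = -0.1382 + -0.0351i, |z|^2 = 0.0203
Iter 5: z = -0.8501 + 0.0447i, |z|^2 = 0.7247
Iter 6: z = -0.1473 + -0.0410i, |z|^2 = 0.0234
Iter 7: z = -0.8480 + 0.0471i, |z|^2 = 0.7213
Iter 8: z = -0.1511 + -0.0448i, |z|^2 = 0.0249
Iter 9: z = -0.8472 + 0.0486i, |z|^2 = 0.7201
Iter 10: z = -0.1527 + -0.0473i, |z|^2 = 0.0255
Iter 11: z = -0.8469 + 0.0494i, |z|^2 = 0.7197
Iter 12: z = -0.1532 + -0.0487i, |z|^2 = 0.0258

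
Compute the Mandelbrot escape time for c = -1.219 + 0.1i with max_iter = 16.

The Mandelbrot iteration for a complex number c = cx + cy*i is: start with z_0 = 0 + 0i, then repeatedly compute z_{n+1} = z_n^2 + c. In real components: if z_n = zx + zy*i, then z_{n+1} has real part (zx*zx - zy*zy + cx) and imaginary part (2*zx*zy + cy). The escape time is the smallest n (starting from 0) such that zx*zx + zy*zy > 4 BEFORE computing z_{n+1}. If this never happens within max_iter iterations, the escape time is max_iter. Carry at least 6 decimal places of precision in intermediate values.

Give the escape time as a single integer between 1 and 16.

Answer: 16

Derivation:
z_0 = 0 + 0i, c = -1.2190 + 0.1000i
Iter 1: z = -1.2190 + 0.1000i, |z|^2 = 1.4960
Iter 2: z = 0.2570 + -0.1438i, |z|^2 = 0.0867
Iter 3: z = -1.1736 + 0.0261i, |z|^2 = 1.3781
Iter 4: z = 0.1578 + 0.0387i, |z|^2 = 0.0264
Iter 5: z = -1.1956 + 0.1122i, |z|^2 = 1.4421
Iter 6: z = 0.1979 + -0.1684i, |z|^2 = 0.0675
Iter 7: z = -1.2082 + 0.0334i, |z|^2 = 1.4608
Iter 8: z = 0.2396 + 0.0194i, |z|^2 = 0.0578
Iter 9: z = -1.1620 + 0.1093i, |z|^2 = 1.3621
Iter 10: z = 0.1192 + -0.1540i, |z|^2 = 0.0379
Iter 11: z = -1.2285 + 0.0633i, |z|^2 = 1.5132
Iter 12: z = 0.2862 + -0.0555i, |z|^2 = 0.0850
Iter 13: z = -1.1402 + 0.0682i, |z|^2 = 1.3047
Iter 14: z = 0.0764 + -0.0556i, |z|^2 = 0.0089
Iter 15: z = -1.2163 + 0.0915i, |z|^2 = 1.4877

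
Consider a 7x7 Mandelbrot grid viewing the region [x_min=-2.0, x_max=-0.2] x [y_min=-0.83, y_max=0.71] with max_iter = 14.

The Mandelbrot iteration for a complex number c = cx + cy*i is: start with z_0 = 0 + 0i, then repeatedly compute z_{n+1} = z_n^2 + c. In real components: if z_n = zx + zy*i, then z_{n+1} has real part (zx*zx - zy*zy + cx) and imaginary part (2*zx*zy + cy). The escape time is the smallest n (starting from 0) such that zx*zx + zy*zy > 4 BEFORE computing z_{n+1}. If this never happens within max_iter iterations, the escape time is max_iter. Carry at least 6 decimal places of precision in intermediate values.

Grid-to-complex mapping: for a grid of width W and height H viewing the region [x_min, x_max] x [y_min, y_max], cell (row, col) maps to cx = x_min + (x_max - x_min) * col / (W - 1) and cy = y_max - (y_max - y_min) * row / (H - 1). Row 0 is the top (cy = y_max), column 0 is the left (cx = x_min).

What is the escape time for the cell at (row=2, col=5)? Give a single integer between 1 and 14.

Answer: 14

Derivation:
z_0 = 0 + 0i, c = -0.5000 + 0.1967i
Iter 1: z = -0.5000 + 0.1967i, |z|^2 = 0.2887
Iter 2: z = -0.2887 + 0.0000i, |z|^2 = 0.0833
Iter 3: z = -0.4167 + 0.1967i, |z|^2 = 0.2123
Iter 4: z = -0.3651 + 0.0328i, |z|^2 = 0.1343
Iter 5: z = -0.3678 + 0.1727i, |z|^2 = 0.1651
Iter 6: z = -0.3946 + 0.0696i, |z|^2 = 0.1605
Iter 7: z = -0.3492 + 0.1417i, |z|^2 = 0.1420
Iter 8: z = -0.3982 + 0.0977i, |z|^2 = 0.1681
Iter 9: z = -0.3510 + 0.1189i, |z|^2 = 0.1373
Iter 10: z = -0.3909 + 0.1132i, |z|^2 = 0.1656
Iter 11: z = -0.3600 + 0.1081i, |z|^2 = 0.1413
Iter 12: z = -0.3821 + 0.1188i, |z|^2 = 0.1601
Iter 13: z = -0.3681 + 0.1059i, |z|^2 = 0.1467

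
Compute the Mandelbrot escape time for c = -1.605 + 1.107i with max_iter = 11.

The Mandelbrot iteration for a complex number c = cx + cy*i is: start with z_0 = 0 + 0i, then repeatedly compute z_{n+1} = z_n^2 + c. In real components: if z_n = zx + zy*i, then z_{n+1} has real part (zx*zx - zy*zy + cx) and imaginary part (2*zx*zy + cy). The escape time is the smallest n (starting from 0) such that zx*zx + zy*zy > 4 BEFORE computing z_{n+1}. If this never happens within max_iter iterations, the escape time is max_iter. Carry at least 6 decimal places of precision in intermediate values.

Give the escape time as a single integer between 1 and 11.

z_0 = 0 + 0i, c = -1.6050 + 1.1070i
Iter 1: z = -1.6050 + 1.1070i, |z|^2 = 3.8015
Iter 2: z = -0.2544 + -2.4465i, |z|^2 = 6.0499
Escaped at iteration 2

Answer: 2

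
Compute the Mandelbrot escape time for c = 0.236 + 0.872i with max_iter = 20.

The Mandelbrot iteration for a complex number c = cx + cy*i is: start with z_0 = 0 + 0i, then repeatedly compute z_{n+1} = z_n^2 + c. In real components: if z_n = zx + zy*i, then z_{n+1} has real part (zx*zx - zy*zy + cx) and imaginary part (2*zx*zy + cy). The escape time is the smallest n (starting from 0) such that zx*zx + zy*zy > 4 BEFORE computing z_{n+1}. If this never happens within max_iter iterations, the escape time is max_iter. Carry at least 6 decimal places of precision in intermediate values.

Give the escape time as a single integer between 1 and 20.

z_0 = 0 + 0i, c = 0.2360 + 0.8720i
Iter 1: z = 0.2360 + 0.8720i, |z|^2 = 0.8161
Iter 2: z = -0.4687 + 1.2836i, |z|^2 = 1.8673
Iter 3: z = -1.1919 + -0.3312i, |z|^2 = 1.5304
Iter 4: z = 1.5470 + 1.6615i, |z|^2 = 5.1538
Escaped at iteration 4

Answer: 4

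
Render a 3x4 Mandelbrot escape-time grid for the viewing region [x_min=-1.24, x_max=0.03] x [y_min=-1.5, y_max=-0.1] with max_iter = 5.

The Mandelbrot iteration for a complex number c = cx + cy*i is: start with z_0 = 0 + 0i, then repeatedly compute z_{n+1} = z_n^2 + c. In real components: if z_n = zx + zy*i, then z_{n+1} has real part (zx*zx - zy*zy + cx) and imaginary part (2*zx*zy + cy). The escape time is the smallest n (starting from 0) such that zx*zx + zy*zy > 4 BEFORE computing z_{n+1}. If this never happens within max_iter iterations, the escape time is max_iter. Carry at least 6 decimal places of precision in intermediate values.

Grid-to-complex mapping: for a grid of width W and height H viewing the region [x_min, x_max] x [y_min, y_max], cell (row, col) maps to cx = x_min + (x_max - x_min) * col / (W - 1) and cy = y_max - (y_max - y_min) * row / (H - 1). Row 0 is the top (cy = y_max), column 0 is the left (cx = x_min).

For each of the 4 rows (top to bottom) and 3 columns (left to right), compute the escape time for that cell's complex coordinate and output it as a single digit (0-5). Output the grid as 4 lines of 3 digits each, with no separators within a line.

(row=0, col=0): c = -1.2400 + -0.1000i → escape time 5
(row=0, col=1): c = -0.6050 + -0.1000i → escape time 5
(row=0, col=2): c = 0.0300 + -0.1000i → escape time 5
(row=1, col=0): c = -1.2400 + -0.5667i → escape time 3
(row=1, col=1): c = -0.6050 + -0.5667i → escape time 5
(row=1, col=2): c = 0.0300 + -0.5667i → escape time 5
(row=2, col=0): c = -1.2400 + -1.0333i → escape time 3
(row=2, col=1): c = -0.6050 + -1.0333i → escape time 4
(row=2, col=2): c = 0.0300 + -1.0333i → escape time 5
(row=3, col=0): c = -1.2400 + -1.5000i → escape time 2
(row=3, col=1): c = -0.6050 + -1.5000i → escape time 2
(row=3, col=2): c = 0.0300 + -1.5000i → escape time 2

Answer: 555
355
345
222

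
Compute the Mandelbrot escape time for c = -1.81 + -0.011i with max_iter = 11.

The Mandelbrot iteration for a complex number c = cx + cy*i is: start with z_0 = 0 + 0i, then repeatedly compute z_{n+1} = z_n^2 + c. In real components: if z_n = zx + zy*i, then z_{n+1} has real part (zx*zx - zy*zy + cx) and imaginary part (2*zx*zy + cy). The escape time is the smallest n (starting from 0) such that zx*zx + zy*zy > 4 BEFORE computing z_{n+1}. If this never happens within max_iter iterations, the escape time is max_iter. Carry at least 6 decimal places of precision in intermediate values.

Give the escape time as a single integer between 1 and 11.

Answer: 9

Derivation:
z_0 = 0 + 0i, c = -1.8100 + -0.0110i
Iter 1: z = -1.8100 + -0.0110i, |z|^2 = 3.2762
Iter 2: z = 1.4660 + 0.0288i, |z|^2 = 2.1499
Iter 3: z = 0.3383 + 0.0735i, |z|^2 = 0.1198
Iter 4: z = -1.7010 + 0.0387i, |z|^2 = 2.8948
Iter 5: z = 1.0818 + -0.1427i, |z|^2 = 1.1907
Iter 6: z = -0.6600 + -0.3198i, |z|^2 = 0.5379
Iter 7: z = -1.4767 + 0.4112i, |z|^2 = 2.3497
Iter 8: z = 0.2015 + -1.2254i, |z|^2 = 1.5422
Iter 9: z = -3.2710 + -0.5048i, |z|^2 = 10.9543
Escaped at iteration 9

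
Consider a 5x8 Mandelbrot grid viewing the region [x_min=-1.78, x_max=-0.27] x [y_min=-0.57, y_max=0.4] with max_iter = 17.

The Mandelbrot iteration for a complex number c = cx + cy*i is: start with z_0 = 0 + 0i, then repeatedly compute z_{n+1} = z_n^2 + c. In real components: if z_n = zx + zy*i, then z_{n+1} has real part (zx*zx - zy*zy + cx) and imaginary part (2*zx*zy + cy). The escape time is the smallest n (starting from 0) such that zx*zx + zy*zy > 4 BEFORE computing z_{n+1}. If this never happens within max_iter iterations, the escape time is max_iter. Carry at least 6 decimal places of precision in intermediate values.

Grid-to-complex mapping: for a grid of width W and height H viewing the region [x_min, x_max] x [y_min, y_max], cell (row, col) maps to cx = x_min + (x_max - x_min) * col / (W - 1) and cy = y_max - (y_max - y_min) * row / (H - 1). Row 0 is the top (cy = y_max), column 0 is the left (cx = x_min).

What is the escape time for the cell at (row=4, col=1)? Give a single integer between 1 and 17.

Answer: 10

Derivation:
z_0 = 0 + 0i, c = -1.4025 + -0.1543i
Iter 1: z = -1.4025 + -0.1543i, |z|^2 = 1.9908
Iter 2: z = 0.5407 + 0.2785i, |z|^2 = 0.3699
Iter 3: z = -1.1877 + 0.1469i, |z|^2 = 1.4322
Iter 4: z = -0.0135 + -0.5032i, |z|^2 = 0.2534
Iter 5: z = -1.6555 + -0.1408i, |z|^2 = 2.7605
Iter 6: z = 1.3183 + 0.3117i, |z|^2 = 1.8352
Iter 7: z = 0.2383 + 0.6677i, |z|^2 = 0.5026
Iter 8: z = -1.7915 + 0.1639i, |z|^2 = 3.2362
Iter 9: z = 1.7800 + -0.7417i, |z|^2 = 3.7184
Iter 10: z = 1.2158 + -2.7946i, |z|^2 = 9.2881
Escaped at iteration 10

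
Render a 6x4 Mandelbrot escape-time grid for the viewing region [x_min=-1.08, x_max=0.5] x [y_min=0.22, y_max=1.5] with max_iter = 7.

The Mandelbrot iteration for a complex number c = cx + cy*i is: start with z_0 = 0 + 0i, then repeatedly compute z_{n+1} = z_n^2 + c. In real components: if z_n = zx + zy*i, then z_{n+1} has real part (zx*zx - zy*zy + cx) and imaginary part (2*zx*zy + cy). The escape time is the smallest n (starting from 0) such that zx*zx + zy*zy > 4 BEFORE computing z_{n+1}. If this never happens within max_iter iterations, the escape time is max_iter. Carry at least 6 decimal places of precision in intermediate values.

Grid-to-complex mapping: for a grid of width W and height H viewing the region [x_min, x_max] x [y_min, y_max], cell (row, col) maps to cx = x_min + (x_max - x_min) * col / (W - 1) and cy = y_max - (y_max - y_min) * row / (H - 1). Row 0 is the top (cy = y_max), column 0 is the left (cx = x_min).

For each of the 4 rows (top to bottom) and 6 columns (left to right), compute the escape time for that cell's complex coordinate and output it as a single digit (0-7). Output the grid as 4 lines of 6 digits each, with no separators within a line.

(row=0, col=0): c = -1.0800 + 1.5000i → escape time 2
(row=0, col=1): c = -0.7640 + 1.5000i → escape time 2
(row=0, col=2): c = -0.4480 + 1.5000i → escape time 2
(row=0, col=3): c = -0.1320 + 1.5000i → escape time 2
(row=0, col=4): c = 0.1840 + 1.5000i → escape time 2
(row=0, col=5): c = 0.5000 + 1.5000i → escape time 2
(row=1, col=0): c = -1.0800 + 1.0733i → escape time 3
(row=1, col=1): c = -0.7640 + 1.0733i → escape time 3
(row=1, col=2): c = -0.4480 + 1.0733i → escape time 4
(row=1, col=3): c = -0.1320 + 1.0733i → escape time 7
(row=1, col=4): c = 0.1840 + 1.0733i → escape time 4
(row=1, col=5): c = 0.5000 + 1.0733i → escape time 2
(row=2, col=0): c = -1.0800 + 0.6467i → escape time 4
(row=2, col=1): c = -0.7640 + 0.6467i → escape time 5
(row=2, col=2): c = -0.4480 + 0.6467i → escape time 7
(row=2, col=3): c = -0.1320 + 0.6467i → escape time 7
(row=2, col=4): c = 0.1840 + 0.6467i → escape time 7
(row=2, col=5): c = 0.5000 + 0.6467i → escape time 4
(row=3, col=0): c = -1.0800 + 0.2200i → escape time 7
(row=3, col=1): c = -0.7640 + 0.2200i → escape time 7
(row=3, col=2): c = -0.4480 + 0.2200i → escape time 7
(row=3, col=3): c = -0.1320 + 0.2200i → escape time 7
(row=3, col=4): c = 0.1840 + 0.2200i → escape time 7
(row=3, col=5): c = 0.5000 + 0.2200i → escape time 5

Answer: 222222
334742
457774
777775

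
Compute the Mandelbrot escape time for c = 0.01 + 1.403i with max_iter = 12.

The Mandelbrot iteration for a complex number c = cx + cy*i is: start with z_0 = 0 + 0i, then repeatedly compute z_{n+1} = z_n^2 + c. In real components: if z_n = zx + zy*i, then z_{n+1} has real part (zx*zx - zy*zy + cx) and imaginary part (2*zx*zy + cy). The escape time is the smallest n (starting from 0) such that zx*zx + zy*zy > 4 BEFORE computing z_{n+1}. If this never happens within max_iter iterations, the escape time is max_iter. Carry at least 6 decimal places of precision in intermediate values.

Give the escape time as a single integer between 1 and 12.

z_0 = 0 + 0i, c = 0.0100 + 1.4030i
Iter 1: z = 0.0100 + 1.4030i, |z|^2 = 1.9685
Iter 2: z = -1.9583 + 1.4311i, |z|^2 = 5.8829
Escaped at iteration 2

Answer: 2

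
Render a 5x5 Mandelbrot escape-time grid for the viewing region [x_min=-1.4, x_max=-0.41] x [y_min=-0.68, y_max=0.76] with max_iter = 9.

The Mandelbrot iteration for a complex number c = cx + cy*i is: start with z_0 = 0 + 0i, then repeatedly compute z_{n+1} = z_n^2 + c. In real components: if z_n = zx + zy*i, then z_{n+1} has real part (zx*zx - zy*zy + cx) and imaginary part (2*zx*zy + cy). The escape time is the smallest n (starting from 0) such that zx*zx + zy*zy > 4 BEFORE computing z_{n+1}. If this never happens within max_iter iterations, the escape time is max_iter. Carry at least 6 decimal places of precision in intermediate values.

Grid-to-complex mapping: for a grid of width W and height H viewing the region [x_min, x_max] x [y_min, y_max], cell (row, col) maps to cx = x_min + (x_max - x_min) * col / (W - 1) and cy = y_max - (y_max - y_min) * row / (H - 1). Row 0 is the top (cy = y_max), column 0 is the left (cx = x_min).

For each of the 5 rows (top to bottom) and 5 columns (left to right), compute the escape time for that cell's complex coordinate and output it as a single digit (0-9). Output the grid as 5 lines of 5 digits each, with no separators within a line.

(row=0, col=0): c = -1.4000 + 0.7600i → escape time 3
(row=0, col=1): c = -1.1525 + 0.7600i → escape time 3
(row=0, col=2): c = -0.9050 + 0.7600i → escape time 4
(row=0, col=3): c = -0.6575 + 0.7600i → escape time 4
(row=0, col=4): c = -0.4100 + 0.7600i → escape time 7
(row=1, col=0): c = -1.4000 + 0.4000i → escape time 5
(row=1, col=1): c = -1.1525 + 0.4000i → escape time 7
(row=1, col=2): c = -0.9050 + 0.4000i → escape time 7
(row=1, col=3): c = -0.6575 + 0.4000i → escape time 9
(row=1, col=4): c = -0.4100 + 0.4000i → escape time 9
(row=2, col=0): c = -1.4000 + 0.0400i → escape time 9
(row=2, col=1): c = -1.1525 + 0.0400i → escape time 9
(row=2, col=2): c = -0.9050 + 0.0400i → escape time 9
(row=2, col=3): c = -0.6575 + 0.0400i → escape time 9
(row=2, col=4): c = -0.4100 + 0.0400i → escape time 9
(row=3, col=0): c = -1.4000 + -0.3200i → escape time 5
(row=3, col=1): c = -1.1525 + -0.3200i → escape time 9
(row=3, col=2): c = -0.9050 + -0.3200i → escape time 9
(row=3, col=3): c = -0.6575 + -0.3200i → escape time 9
(row=3, col=4): c = -0.4100 + -0.3200i → escape time 9
(row=4, col=0): c = -1.4000 + -0.6800i → escape time 3
(row=4, col=1): c = -1.1525 + -0.6800i → escape time 3
(row=4, col=2): c = -0.9050 + -0.6800i → escape time 4
(row=4, col=3): c = -0.6575 + -0.6800i → escape time 6
(row=4, col=4): c = -0.4100 + -0.6800i → escape time 9

Answer: 33447
57799
99999
59999
33469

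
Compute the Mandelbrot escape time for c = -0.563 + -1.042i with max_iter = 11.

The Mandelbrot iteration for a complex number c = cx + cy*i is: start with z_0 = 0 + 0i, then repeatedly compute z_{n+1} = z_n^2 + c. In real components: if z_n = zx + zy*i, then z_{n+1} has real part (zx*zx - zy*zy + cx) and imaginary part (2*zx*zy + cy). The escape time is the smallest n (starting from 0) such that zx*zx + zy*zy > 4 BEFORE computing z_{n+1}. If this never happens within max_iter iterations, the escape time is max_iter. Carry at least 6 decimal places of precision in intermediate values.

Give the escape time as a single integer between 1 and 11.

Answer: 4

Derivation:
z_0 = 0 + 0i, c = -0.5630 + -1.0420i
Iter 1: z = -0.5630 + -1.0420i, |z|^2 = 1.4027
Iter 2: z = -1.3318 + 0.1313i, |z|^2 = 1.7909
Iter 3: z = 1.1934 + -1.3917i, |z|^2 = 3.3612
Iter 4: z = -1.0756 + -4.3638i, |z|^2 = 20.1999
Escaped at iteration 4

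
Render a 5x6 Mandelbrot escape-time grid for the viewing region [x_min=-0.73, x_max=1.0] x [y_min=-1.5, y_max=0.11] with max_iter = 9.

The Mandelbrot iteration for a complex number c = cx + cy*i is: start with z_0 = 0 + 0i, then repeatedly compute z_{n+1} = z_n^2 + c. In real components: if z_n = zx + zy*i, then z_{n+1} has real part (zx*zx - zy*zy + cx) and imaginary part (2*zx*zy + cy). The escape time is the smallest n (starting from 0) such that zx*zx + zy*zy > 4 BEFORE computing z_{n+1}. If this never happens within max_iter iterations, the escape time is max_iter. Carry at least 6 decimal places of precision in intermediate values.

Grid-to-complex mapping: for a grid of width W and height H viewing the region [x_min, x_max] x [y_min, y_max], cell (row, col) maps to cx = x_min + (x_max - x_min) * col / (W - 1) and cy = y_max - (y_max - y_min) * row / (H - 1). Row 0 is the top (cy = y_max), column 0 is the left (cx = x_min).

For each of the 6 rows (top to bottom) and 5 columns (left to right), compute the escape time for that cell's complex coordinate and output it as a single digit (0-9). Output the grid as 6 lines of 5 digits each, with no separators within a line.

Answer: 99942
99942
69942
49532
33322
22222

Derivation:
(row=0, col=0): c = -0.7300 + 0.1100i → escape time 9
(row=0, col=1): c = -0.2975 + 0.1100i → escape time 9
(row=0, col=2): c = 0.1350 + 0.1100i → escape time 9
(row=0, col=3): c = 0.5675 + 0.1100i → escape time 4
(row=0, col=4): c = 1.0000 + 0.1100i → escape time 2
(row=1, col=0): c = -0.7300 + -0.2120i → escape time 9
(row=1, col=1): c = -0.2975 + -0.2120i → escape time 9
(row=1, col=2): c = 0.1350 + -0.2120i → escape time 9
(row=1, col=3): c = 0.5675 + -0.2120i → escape time 4
(row=1, col=4): c = 1.0000 + -0.2120i → escape time 2
(row=2, col=0): c = -0.7300 + -0.5340i → escape time 6
(row=2, col=1): c = -0.2975 + -0.5340i → escape time 9
(row=2, col=2): c = 0.1350 + -0.5340i → escape time 9
(row=2, col=3): c = 0.5675 + -0.5340i → escape time 4
(row=2, col=4): c = 1.0000 + -0.5340i → escape time 2
(row=3, col=0): c = -0.7300 + -0.8560i → escape time 4
(row=3, col=1): c = -0.2975 + -0.8560i → escape time 9
(row=3, col=2): c = 0.1350 + -0.8560i → escape time 5
(row=3, col=3): c = 0.5675 + -0.8560i → escape time 3
(row=3, col=4): c = 1.0000 + -0.8560i → escape time 2
(row=4, col=0): c = -0.7300 + -1.1780i → escape time 3
(row=4, col=1): c = -0.2975 + -1.1780i → escape time 3
(row=4, col=2): c = 0.1350 + -1.1780i → escape time 3
(row=4, col=3): c = 0.5675 + -1.1780i → escape time 2
(row=4, col=4): c = 1.0000 + -1.1780i → escape time 2
(row=5, col=0): c = -0.7300 + -1.5000i → escape time 2
(row=5, col=1): c = -0.2975 + -1.5000i → escape time 2
(row=5, col=2): c = 0.1350 + -1.5000i → escape time 2
(row=5, col=3): c = 0.5675 + -1.5000i → escape time 2
(row=5, col=4): c = 1.0000 + -1.5000i → escape time 2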